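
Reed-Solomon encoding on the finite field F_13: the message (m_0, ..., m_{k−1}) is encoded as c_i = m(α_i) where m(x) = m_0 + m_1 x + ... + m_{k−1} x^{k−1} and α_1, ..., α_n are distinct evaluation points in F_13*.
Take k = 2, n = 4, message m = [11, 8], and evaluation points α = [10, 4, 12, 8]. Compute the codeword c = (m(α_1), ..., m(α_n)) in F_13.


c = [0, 4, 3, 10]

Message polynomial: m(x) = 11 + 8·x (mod 13).
For each evaluation point α_i, compute m(α_i) mod 13:
  α_1 = 10: Horner steps 8 → 0, so m(10) = 0.
  α_2 = 4: Horner steps 8 → 4, so m(4) = 4.
  α_3 = 12: Horner steps 8 → 3, so m(12) = 3.
  α_4 = 8: Horner steps 8 → 10, so m(8) = 10.
Codeword c = [0, 4, 3, 10] ∈ F_13^4.


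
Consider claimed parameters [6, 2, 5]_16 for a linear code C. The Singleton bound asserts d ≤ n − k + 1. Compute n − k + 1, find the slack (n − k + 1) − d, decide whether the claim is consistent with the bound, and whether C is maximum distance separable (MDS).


Singleton RHS = n − k + 1 = 5, slack = 0, bound satisfied, MDS.

Singleton bound: d ≤ n − k + 1.
Here n = 6, k = 2, so n − k + 1 = 5.
Given d = 5, check d ≤ 5: YES.
Slack = (n − k + 1) − d = 0.
The code is MDS (slack = 0).
Description: the claimed parameters are [6, 2, 5]_16; such a code would be MDS (meets Singleton bound).


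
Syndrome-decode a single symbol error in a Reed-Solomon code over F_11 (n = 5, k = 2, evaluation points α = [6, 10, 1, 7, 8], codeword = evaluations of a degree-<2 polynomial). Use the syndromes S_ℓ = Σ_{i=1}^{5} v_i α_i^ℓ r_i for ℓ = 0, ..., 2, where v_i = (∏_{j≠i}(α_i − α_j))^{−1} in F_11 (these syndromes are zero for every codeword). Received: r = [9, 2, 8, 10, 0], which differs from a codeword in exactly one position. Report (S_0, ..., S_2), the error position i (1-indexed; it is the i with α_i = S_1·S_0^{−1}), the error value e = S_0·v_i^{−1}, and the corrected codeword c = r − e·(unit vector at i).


S = (9, 9, 9), error at position 3, error magnitude e = 4, c = [9, 2, 4, 10, 0].

Step 1: column multipliers v_i = (∏_{j≠i}(α_i − α_j))^{−1} mod 11.
  i = 1 (α = 6): (6−10)(6−1)(6−7)(6−8) = (−4)·5·(−1)·(−2) = −40 ≡ 4, so v_1 = 4^{−1} = 3 (mod 11).
  i = 2 (α = 10): (10−6)(10−1)(10−7)(10−8) = 4·9·3·2 = 216 ≡ 7, so v_2 = 7^{−1} = 8 (mod 11).
  i = 3 (α = 1): (1−6)(1−10)(1−7)(1−8) = (−5)·(−9)·(−6)·(−7) = 1890 ≡ 9, so v_3 = 9^{−1} = 5 (mod 11).
  i = 4 (α = 7): (7−6)(7−10)(7−1)(7−8) = 1·(−3)·6·(−1) = 18 ≡ 7, so v_4 = 7^{−1} = 8 (mod 11).
  i = 5 (α = 8): (8−6)(8−10)(8−1)(8−7) = 2·(−2)·7·1 = −28 ≡ 5, so v_5 = 5^{−1} = 9 (mod 11).
  v = [3, 8, 5, 8, 9].
Step 2: syndromes of r = [9, 2, 8, 10, 0] (all sums mod 11).
  S_0 = Σ v_i r_i = 3·9 + 8·2 + 5·8 + 8·10 + 9·0 = 163 ≡ 9.
  S_1 = Σ v_i α_i r_i = 3·6·9 + 8·10·2 + 5·1·8 + 8·7·10 + 9·8·0 = 922 ≡ 9.
  α_i^2 mod 11 = [3, 1, 1, 5, 9].
  S_2 = Σ v_i α_i^2 r_i = 3·3·9 + 8·1·2 + 5·1·8 + 8·5·10 + 9·9·0 = 537 ≡ 9.
  S = (9, 9, 9) ≠ 0, so r is not a codeword (an error is present).
Step 3: locate the error. For a single error e at position i, S_ℓ = v_i·e·α_i^ℓ, so α_err = S_1/S_0.
  S_0^{−1} = 9^{−1} = 5 (mod 11), so α_err = 9·5 = 45 ≡ 1 = α_3. Error position i = 3.
  Consistency check: S_2/S_1 = 9·5 = 45 ≡ 1 = α_err ✓ (single-error assumption holds).
Step 4: error magnitude e = S_0/v_3 = S_0·∏_{j≠3}(α_3 − α_j) = 9·9 = 81 ≡ 4 (mod 11).
Step 5: correct position 3: c_3 = r_3 − e = 8 − 4 ≡ 4 (mod 11). Hence c = [9, 2, 4, 10, 0].
  Check: interpolating c through the α_i gives m(x) = 3 + 1·x (degree < 2) with m(α_i) = c_i for every i, so c is indeed a codeword.


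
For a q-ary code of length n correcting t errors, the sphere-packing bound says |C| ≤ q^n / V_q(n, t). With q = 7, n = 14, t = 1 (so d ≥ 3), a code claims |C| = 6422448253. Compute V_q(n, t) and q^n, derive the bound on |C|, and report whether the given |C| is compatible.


V_q(n, t) = 85, q^n = 678223072849, Hamming bound = 7979094974, |C| = 6422448253 ≤ bound (satisfied).

Step 1: Compute V_q(n, t) = Σ_{j=0}^1 C(n, j) (q−1)^j.
  j = 0: C(14,0)·(6)^0 = 1·1 = 1.
  j = 1: C(14,1)·(6)^1 = 14·6 = 84.
  V_q(n, t) = 1 + 84 = 85.
Step 2: q^n = 7^14 = 678223072849.
Step 3: Hamming bound ⌊q^n / V_q(n,t)⌋ = ⌊678223072849/85⌋ = 7979094974.
Step 4: Compare |C| = 6422448253 to 7979094974: satisfied.
The claimed |C| lies below the Hamming bound.


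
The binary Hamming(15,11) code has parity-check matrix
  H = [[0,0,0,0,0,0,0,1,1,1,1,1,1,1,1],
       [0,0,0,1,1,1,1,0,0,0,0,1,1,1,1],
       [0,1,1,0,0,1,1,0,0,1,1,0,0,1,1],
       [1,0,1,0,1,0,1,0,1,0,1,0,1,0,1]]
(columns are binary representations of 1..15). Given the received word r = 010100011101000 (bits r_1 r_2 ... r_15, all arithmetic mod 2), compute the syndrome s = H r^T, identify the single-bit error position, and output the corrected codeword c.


s = (0, 0, 0, 1)^T, error position = 1, corrected codeword c = 110100011101000

Compute s = H r^T mod 2 one row at a time:
  s_1 = 1 + 1 + 1 + 0 + 1 + 0 + 0 + 0 = 4 ≡ 0 (mod 2).
  s_2 = 1 + 0 + 0 + 0 + 1 + 0 + 0 + 0 = 2 ≡ 0 (mod 2).
  s_3 = 1 + 0 + 0 + 0 + 1 + 0 + 0 + 0 = 2 ≡ 0 (mod 2).
  s_4 = 0 + 0 + 0 + 0 + 1 + 0 + 0 + 0 = 1 ≡ 1 (mod 2).
s = (0, 0, 0, 1)^T — this equals column 1 of H (binary 0001), so error is at position 1.
Correct: flip bit 1 of r = 010100011101000 to get c = 110100011101000.


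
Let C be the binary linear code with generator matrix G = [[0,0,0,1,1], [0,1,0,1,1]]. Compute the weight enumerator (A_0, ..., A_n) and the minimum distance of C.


Weight distribution: A_0 = 1, A_1 = 1, A_2 = 1, A_3 = 1. Minimum distance d = 1.

Enumerate all 2^2 = 4 messages m ∈ F_2^2.
For each, compute codeword c = mG in F_2^5, then tally its weight.
  m = 00 → c = 00000, weight = 0.
  m = 10 → c = 00011, weight = 2.
  m = 01 → c = 01011, weight = 3.
  m = 11 → c = 01000, weight = 1.
Tally weights:
  weight 0: 1 codewords.
  weight 1: 1 codewords.
  weight 2: 1 codewords.
  weight 3: 1 codewords.
Minimum distance d = smallest w > 0 with A_w > 0 = 1.
Sanity: Σ A_w = 4 = 2^2 = 4 ✓.


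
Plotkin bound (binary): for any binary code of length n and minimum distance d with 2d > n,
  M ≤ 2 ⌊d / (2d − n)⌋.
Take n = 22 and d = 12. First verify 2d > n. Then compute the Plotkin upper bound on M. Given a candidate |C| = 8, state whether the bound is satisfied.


Plotkin bound M ≤ 12; given |C| = 8 ≤ bound (satisfied).

Check applicability: 2d = 24, n = 22.
2d − n = 2 > 0, so Plotkin applies.
Compute d/(2d−n) = 12/2 ≈ 6.0000.
⌊d/(2d−n)⌋ = 6.
Plotkin bound: M ≤ 2·6 = 12.
Given |C| = 8, check: satisfied.
This |C| is below the Plotkin bound.


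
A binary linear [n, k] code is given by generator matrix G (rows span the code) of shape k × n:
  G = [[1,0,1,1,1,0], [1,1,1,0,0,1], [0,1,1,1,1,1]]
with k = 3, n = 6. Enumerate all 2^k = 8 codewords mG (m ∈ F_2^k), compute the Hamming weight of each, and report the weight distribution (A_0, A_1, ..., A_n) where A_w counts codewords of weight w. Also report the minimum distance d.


Weight distribution: A_0 = 1, A_1 = 1, A_3 = 2, A_4 = 3, A_5 = 1. Minimum distance d = 1.

Enumerate all 2^3 = 8 messages m ∈ F_2^3.
For each, compute codeword c = mG in F_2^6, then tally its weight.
  m = 000 → c = 000000, weight = 0.
  m = 100 → c = 101110, weight = 4.
  m = 010 → c = 111001, weight = 4.
  m = 110 → c = 010111, weight = 4.
  m = 001 → c = 011111, weight = 5.
  m = 101 → c = 110001, weight = 3.
  m = 011 → c = 100110, weight = 3.
  m = 111 → c = 001000, weight = 1.
Tally weights:
  weight 0: 1 codewords.
  weight 1: 1 codewords.
  weight 3: 2 codewords.
  weight 4: 3 codewords.
  weight 5: 1 codewords.
Minimum distance d = smallest w > 0 with A_w > 0 = 1.
Sanity: Σ A_w = 8 = 2^3 = 8 ✓.


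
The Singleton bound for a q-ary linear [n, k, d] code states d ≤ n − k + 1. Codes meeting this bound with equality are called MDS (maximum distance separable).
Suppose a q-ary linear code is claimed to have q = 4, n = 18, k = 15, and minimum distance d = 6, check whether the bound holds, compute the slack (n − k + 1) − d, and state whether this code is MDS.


Singleton RHS = n − k + 1 = 4, slack = -2, bound violated (no such code; not MDS).

Singleton bound: d ≤ n − k + 1.
Here n = 18, k = 15, so n − k + 1 = 4.
Given d = 6, check d ≤ 4: NO.
Slack = (n − k + 1) − d = -2.
The slack is negative: d = 6 exceeds n − k + 1 = 4 by 2, so the Singleton bound is violated and no linear [18, 15, 6]_4 code can exist. In particular it is not MDS (MDS requires d = n − k + 1 exactly).
Description: the claimed parameters are [18, 15, 6]_4; such a code would be impossible (violates the Singleton bound).


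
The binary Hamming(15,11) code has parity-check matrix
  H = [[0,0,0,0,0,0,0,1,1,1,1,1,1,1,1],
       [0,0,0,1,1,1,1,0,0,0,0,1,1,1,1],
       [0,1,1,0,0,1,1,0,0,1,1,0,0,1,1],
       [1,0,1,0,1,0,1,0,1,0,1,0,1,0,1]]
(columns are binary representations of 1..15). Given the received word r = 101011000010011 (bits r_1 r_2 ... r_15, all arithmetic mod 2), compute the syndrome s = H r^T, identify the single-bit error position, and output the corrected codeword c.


s = (1, 0, 1, 1)^T, error position = 11, corrected codeword c = 101011000000011

Compute s = H r^T mod 2 one row at a time:
  s_1 = 0 + 0 + 0 + 1 + 0 + 0 + 1 + 1 = 3 ≡ 1 (mod 2).
  s_2 = 0 + 1 + 1 + 0 + 0 + 0 + 1 + 1 = 4 ≡ 0 (mod 2).
  s_3 = 0 + 1 + 1 + 0 + 0 + 1 + 1 + 1 = 5 ≡ 1 (mod 2).
  s_4 = 1 + 1 + 1 + 0 + 0 + 1 + 0 + 1 = 5 ≡ 1 (mod 2).
s = (1, 0, 1, 1)^T — this equals column 11 of H (binary 1011), so error is at position 11.
Correct: flip bit 11 of r = 101011000010011 to get c = 101011000000011.


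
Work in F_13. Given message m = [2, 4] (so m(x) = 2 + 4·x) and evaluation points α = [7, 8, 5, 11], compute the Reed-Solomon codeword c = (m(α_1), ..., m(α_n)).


c = [4, 8, 9, 7]

Message polynomial: m(x) = 2 + 4·x (mod 13).
For each evaluation point α_i, compute m(α_i) mod 13:
  α_1 = 7: Horner steps 4 → 4, so m(7) = 4.
  α_2 = 8: Horner steps 4 → 8, so m(8) = 8.
  α_3 = 5: Horner steps 4 → 9, so m(5) = 9.
  α_4 = 11: Horner steps 4 → 7, so m(11) = 7.
Codeword c = [4, 8, 9, 7] ∈ F_13^4.


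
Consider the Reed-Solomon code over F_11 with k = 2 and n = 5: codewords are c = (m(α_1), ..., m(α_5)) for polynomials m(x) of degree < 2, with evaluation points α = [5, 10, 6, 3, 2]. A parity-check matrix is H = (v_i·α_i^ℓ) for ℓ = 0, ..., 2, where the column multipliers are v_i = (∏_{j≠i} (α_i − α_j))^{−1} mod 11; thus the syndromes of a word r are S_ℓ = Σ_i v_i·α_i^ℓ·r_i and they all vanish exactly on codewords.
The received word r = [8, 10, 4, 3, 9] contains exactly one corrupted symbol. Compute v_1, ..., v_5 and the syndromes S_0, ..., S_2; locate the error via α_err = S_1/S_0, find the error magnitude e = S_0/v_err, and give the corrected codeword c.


S = (10, 8, 2), error at position 4, error magnitude e = 9, c = [8, 10, 4, 5, 9].

Step 1: column multipliers v_i = (∏_{j≠i}(α_i − α_j))^{−1} mod 11.
  i = 1 (α = 5): (5−10)(5−6)(5−3)(5−2) = (−5)·(−1)·2·3 = 30 ≡ 8, so v_1 = 8^{−1} = 7 (mod 11).
  i = 2 (α = 10): (10−5)(10−6)(10−3)(10−2) = 5·4·7·8 = 1120 ≡ 9, so v_2 = 9^{−1} = 5 (mod 11).
  i = 3 (α = 6): (6−5)(6−10)(6−3)(6−2) = 1·(−4)·3·4 = −48 ≡ 7, so v_3 = 7^{−1} = 8 (mod 11).
  i = 4 (α = 3): (3−5)(3−10)(3−6)(3−2) = (−2)·(−7)·(−3)·1 = −42 ≡ 2, so v_4 = 2^{−1} = 6 (mod 11).
  i = 5 (α = 2): (2−5)(2−10)(2−6)(2−3) = (−3)·(−8)·(−4)·(−1) = 96 ≡ 8, so v_5 = 8^{−1} = 7 (mod 11).
  v = [7, 5, 8, 6, 7].
Step 2: syndromes of r = [8, 10, 4, 3, 9] (all sums mod 11).
  S_0 = Σ v_i r_i = 7·8 + 5·10 + 8·4 + 6·3 + 7·9 = 219 ≡ 10.
  S_1 = Σ v_i α_i r_i = 7·5·8 + 5·10·10 + 8·6·4 + 6·3·3 + 7·2·9 = 1152 ≡ 8.
  α_i^2 mod 11 = [3, 1, 3, 9, 4].
  S_2 = Σ v_i α_i^2 r_i = 7·3·8 + 5·1·10 + 8·3·4 + 6·9·3 + 7·4·9 = 728 ≡ 2.
  S = (10, 8, 2) ≠ 0, so r is not a codeword (an error is present).
Step 3: locate the error. For a single error e at position i, S_ℓ = v_i·e·α_i^ℓ, so α_err = S_1/S_0.
  S_0^{−1} = 10^{−1} = 10 (mod 11), so α_err = 8·10 = 80 ≡ 3 = α_4. Error position i = 4.
  Consistency check: S_2/S_1 = 2·7 = 14 ≡ 3 = α_err ✓ (single-error assumption holds).
Step 4: error magnitude e = S_0/v_4 = S_0·∏_{j≠4}(α_4 − α_j) = 10·2 = 20 ≡ 9 (mod 11).
Step 5: correct position 4: c_4 = r_4 − e = 3 − 9 ≡ 5 (mod 11). Hence c = [8, 10, 4, 5, 9].
  Check: interpolating c through the α_i gives m(x) = 6 + 7·x (degree < 2) with m(α_i) = c_i for every i, so c is indeed a codeword.


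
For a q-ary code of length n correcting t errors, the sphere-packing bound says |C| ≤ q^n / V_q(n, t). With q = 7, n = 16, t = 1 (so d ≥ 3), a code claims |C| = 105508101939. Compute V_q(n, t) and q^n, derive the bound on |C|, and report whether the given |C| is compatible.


V_q(n, t) = 97, q^n = 33232930569601, Hamming bound = 342607531645, |C| = 105508101939 ≤ bound (satisfied).

Step 1: Compute V_q(n, t) = Σ_{j=0}^1 C(n, j) (q−1)^j.
  j = 0: C(16,0)·(6)^0 = 1·1 = 1.
  j = 1: C(16,1)·(6)^1 = 16·6 = 96.
  V_q(n, t) = 1 + 96 = 97.
Step 2: q^n = 7^16 = 33232930569601.
Step 3: Hamming bound ⌊q^n / V_q(n,t)⌋ = ⌊33232930569601/97⌋ = 342607531645.
Step 4: Compare |C| = 105508101939 to 342607531645: satisfied.
The claimed |C| lies below the Hamming bound.


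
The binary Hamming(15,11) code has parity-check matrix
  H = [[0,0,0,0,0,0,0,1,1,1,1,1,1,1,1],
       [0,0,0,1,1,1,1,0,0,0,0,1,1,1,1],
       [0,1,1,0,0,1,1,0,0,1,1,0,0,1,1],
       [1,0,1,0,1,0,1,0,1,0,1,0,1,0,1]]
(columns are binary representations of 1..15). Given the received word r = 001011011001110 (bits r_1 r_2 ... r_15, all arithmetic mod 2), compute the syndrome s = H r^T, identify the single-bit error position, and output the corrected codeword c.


s = (1, 1, 1, 0)^T, error position = 14, corrected codeword c = 001011011001100

Compute s = H r^T mod 2 one row at a time:
  s_1 = 1 + 1 + 0 + 0 + 1 + 1 + 1 + 0 = 5 ≡ 1 (mod 2).
  s_2 = 0 + 1 + 1 + 0 + 1 + 1 + 1 + 0 = 5 ≡ 1 (mod 2).
  s_3 = 0 + 1 + 1 + 0 + 0 + 0 + 1 + 0 = 3 ≡ 1 (mod 2).
  s_4 = 0 + 1 + 1 + 0 + 1 + 0 + 1 + 0 = 4 ≡ 0 (mod 2).
s = (1, 1, 1, 0)^T — this equals column 14 of H (binary 1110), so error is at position 14.
Correct: flip bit 14 of r = 001011011001110 to get c = 001011011001100.


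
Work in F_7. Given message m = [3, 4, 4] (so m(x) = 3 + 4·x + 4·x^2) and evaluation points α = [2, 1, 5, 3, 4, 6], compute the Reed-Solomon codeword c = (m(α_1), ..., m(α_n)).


c = [6, 4, 4, 2, 6, 3]

Message polynomial: m(x) = 3 + 4·x + 4·x^2 (mod 7).
For each evaluation point α_i, compute m(α_i) mod 7:
  α_1 = 2: Horner steps 4 → 5 → 6, so m(2) = 6.
  α_2 = 1: Horner steps 4 → 1 → 4, so m(1) = 4.
  α_3 = 5: Horner steps 4 → 3 → 4, so m(5) = 4.
  α_4 = 3: Horner steps 4 → 2 → 2, so m(3) = 2.
  α_5 = 4: Horner steps 4 → 6 → 6, so m(4) = 6.
  α_6 = 6: Horner steps 4 → 0 → 3, so m(6) = 3.
Codeword c = [6, 4, 4, 2, 6, 3] ∈ F_7^6.


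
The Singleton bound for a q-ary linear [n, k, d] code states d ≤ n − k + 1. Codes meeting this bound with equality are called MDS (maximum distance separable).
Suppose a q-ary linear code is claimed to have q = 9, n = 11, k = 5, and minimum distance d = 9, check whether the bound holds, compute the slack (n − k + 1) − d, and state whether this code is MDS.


Singleton RHS = n − k + 1 = 7, slack = -2, bound violated (no such code; not MDS).

Singleton bound: d ≤ n − k + 1.
Here n = 11, k = 5, so n − k + 1 = 7.
Given d = 9, check d ≤ 7: NO.
Slack = (n − k + 1) − d = -2.
The slack is negative: d = 9 exceeds n − k + 1 = 7 by 2, so the Singleton bound is violated and no linear [11, 5, 9]_9 code can exist. In particular it is not MDS (MDS requires d = n − k + 1 exactly).
Description: the claimed parameters are [11, 5, 9]_9; such a code would be impossible (violates the Singleton bound).


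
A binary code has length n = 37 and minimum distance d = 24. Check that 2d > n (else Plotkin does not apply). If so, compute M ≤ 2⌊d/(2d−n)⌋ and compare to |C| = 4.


Plotkin bound M ≤ 4; given |C| = 4 ≤ bound (satisfied).

Check applicability: 2d = 48, n = 37.
2d − n = 11 > 0, so Plotkin applies.
Compute d/(2d−n) = 24/11 ≈ 2.1818.
⌊d/(2d−n)⌋ = 2.
Plotkin bound: M ≤ 2·2 = 4.
Given |C| = 4, check: satisfied.
This |C| is at the Plotkin bound.


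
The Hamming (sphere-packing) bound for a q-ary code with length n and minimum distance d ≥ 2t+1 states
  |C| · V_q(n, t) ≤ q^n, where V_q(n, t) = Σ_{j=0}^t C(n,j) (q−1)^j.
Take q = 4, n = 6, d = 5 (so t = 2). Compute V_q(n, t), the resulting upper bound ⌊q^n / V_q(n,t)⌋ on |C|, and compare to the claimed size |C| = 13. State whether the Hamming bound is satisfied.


V_q(n, t) = 154, q^n = 4096, Hamming bound = 26, |C| = 13 ≤ bound (satisfied).

Step 1: Compute V_q(n, t) = Σ_{j=0}^2 C(n, j) (q−1)^j.
  j = 0: C(6,0)·(3)^0 = 1·1 = 1.
  j = 1: C(6,1)·(3)^1 = 6·3 = 18.
  j = 2: C(6,2)·(3)^2 = 15·9 = 135.
  V_q(n, t) = 1 + 18 + 135 = 154.
Step 2: q^n = 4^6 = 4096.
Step 3: Hamming bound ⌊q^n / V_q(n,t)⌋ = ⌊4096/154⌋ = 26.
Step 4: Compare |C| = 13 to 26: satisfied.
The claimed |C| lies below the Hamming bound.


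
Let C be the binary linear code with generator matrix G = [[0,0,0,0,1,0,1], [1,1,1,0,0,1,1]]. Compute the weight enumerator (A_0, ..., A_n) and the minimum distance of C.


Weight distribution: A_0 = 1, A_2 = 1, A_5 = 2. Minimum distance d = 2.

Enumerate all 2^2 = 4 messages m ∈ F_2^2.
For each, compute codeword c = mG in F_2^7, then tally its weight.
  m = 00 → c = 0000000, weight = 0.
  m = 10 → c = 0000101, weight = 2.
  m = 01 → c = 1110011, weight = 5.
  m = 11 → c = 1110110, weight = 5.
Tally weights:
  weight 0: 1 codewords.
  weight 2: 1 codewords.
  weight 5: 2 codewords.
Minimum distance d = smallest w > 0 with A_w > 0 = 2.
Sanity: Σ A_w = 4 = 2^2 = 4 ✓.


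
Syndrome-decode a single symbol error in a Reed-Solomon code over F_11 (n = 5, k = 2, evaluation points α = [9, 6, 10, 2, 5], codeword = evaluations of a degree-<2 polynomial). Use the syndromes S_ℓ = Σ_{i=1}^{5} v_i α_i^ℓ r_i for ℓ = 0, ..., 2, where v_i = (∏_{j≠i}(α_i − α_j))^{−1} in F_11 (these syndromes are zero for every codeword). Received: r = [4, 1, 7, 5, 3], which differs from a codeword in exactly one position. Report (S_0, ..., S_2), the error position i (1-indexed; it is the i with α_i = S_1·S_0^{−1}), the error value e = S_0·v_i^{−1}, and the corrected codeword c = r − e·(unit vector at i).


S = (7, 9, 10), error at position 2, error magnitude e = 6, c = [4, 6, 7, 5, 3].

Step 1: column multipliers v_i = (∏_{j≠i}(α_i − α_j))^{−1} mod 11.
  i = 1 (α = 9): (9−6)(9−10)(9−2)(9−5) = 3·(−1)·7·4 = −84 ≡ 4, so v_1 = 4^{−1} = 3 (mod 11).
  i = 2 (α = 6): (6−9)(6−10)(6−2)(6−5) = (−3)·(−4)·4·1 = 48 ≡ 4, so v_2 = 4^{−1} = 3 (mod 11).
  i = 3 (α = 10): (10−9)(10−6)(10−2)(10−5) = 1·4·8·5 = 160 ≡ 6, so v_3 = 6^{−1} = 2 (mod 11).
  i = 4 (α = 2): (2−9)(2−6)(2−10)(2−5) = (−7)·(−4)·(−8)·(−3) = 672 ≡ 1, so v_4 = 1^{−1} = 1 (mod 11).
  i = 5 (α = 5): (5−9)(5−6)(5−10)(5−2) = (−4)·(−1)·(−5)·3 = −60 ≡ 6, so v_5 = 6^{−1} = 2 (mod 11).
  v = [3, 3, 2, 1, 2].
Step 2: syndromes of r = [4, 1, 7, 5, 3] (all sums mod 11).
  S_0 = Σ v_i r_i = 3·4 + 3·1 + 2·7 + 1·5 + 2·3 = 40 ≡ 7.
  S_1 = Σ v_i α_i r_i = 3·9·4 + 3·6·1 + 2·10·7 + 1·2·5 + 2·5·3 = 306 ≡ 9.
  α_i^2 mod 11 = [4, 3, 1, 4, 3].
  S_2 = Σ v_i α_i^2 r_i = 3·4·4 + 3·3·1 + 2·1·7 + 1·4·5 + 2·3·3 = 109 ≡ 10.
  S = (7, 9, 10) ≠ 0, so r is not a codeword (an error is present).
Step 3: locate the error. For a single error e at position i, S_ℓ = v_i·e·α_i^ℓ, so α_err = S_1/S_0.
  S_0^{−1} = 7^{−1} = 8 (mod 11), so α_err = 9·8 = 72 ≡ 6 = α_2. Error position i = 2.
  Consistency check: S_2/S_1 = 10·5 = 50 ≡ 6 = α_err ✓ (single-error assumption holds).
Step 4: error magnitude e = S_0/v_2 = S_0·∏_{j≠2}(α_2 − α_j) = 7·4 = 28 ≡ 6 (mod 11).
Step 5: correct position 2: c_2 = r_2 − e = 1 − 6 ≡ 6 (mod 11). Hence c = [4, 6, 7, 5, 3].
  Check: interpolating c through the α_i gives m(x) = 10 + 3·x (degree < 2) with m(α_i) = c_i for every i, so c is indeed a codeword.


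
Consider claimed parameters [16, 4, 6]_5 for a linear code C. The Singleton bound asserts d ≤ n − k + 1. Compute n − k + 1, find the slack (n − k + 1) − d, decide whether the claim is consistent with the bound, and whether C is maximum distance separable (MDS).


Singleton RHS = n − k + 1 = 13, slack = 7, bound satisfied, not MDS.

Singleton bound: d ≤ n − k + 1.
Here n = 16, k = 4, so n − k + 1 = 13.
Given d = 6, check d ≤ 13: YES.
Slack = (n − k + 1) − d = 7.
The code is NOT MDS (slack = 7 > 0).
Description: the claimed parameters are [16, 4, 6]_5; such a code would be non-MDS.


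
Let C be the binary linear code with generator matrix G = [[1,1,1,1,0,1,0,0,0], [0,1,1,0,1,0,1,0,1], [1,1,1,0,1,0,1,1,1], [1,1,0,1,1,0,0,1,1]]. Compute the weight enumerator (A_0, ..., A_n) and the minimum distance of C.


Weight distribution: A_0 = 1, A_2 = 1, A_3 = 1, A_4 = 3, A_5 = 6, A_6 = 3, A_7 = 1. Minimum distance d = 2.

Enumerate all 2^4 = 16 messages m ∈ F_2^4.
For each, compute codeword c = mG in F_2^9, then tally its weight.
  m = 0000 → c = 000000000, weight = 0.
  m = 1000 → c = 111101000, weight = 5.
  m = 0100 → c = 011010101, weight = 5.
  m = 1100 → c = 100111101, weight = 6.
  m = 0010 → c = 111010111, weight = 7.
  m = 1010 → c = 000111111, weight = 6.
  m = 0110 → c = 100000010, weight = 2.
  m = 1110 → c = 011101010, weight = 5.
  m = 0001 → c = 110110011, weight = 6.
  m = 1001 → c = 001011011, weight = 5.
  m = 0101 → c = 101100110, weight = 5.
  m = 1101 → c = 010001110, weight = 4.
  m = 0011 → c = 001100100, weight = 3.
  m = 1011 → c = 110001100, weight = 4.
  m = 0111 → c = 010110001, weight = 4.
  m = 1111 → c = 101011001, weight = 5.
Tally weights:
  weight 0: 1 codewords.
  weight 2: 1 codewords.
  weight 3: 1 codewords.
  weight 4: 3 codewords.
  weight 5: 6 codewords.
  weight 6: 3 codewords.
  weight 7: 1 codewords.
Minimum distance d = smallest w > 0 with A_w > 0 = 2.
Sanity: Σ A_w = 16 = 2^4 = 16 ✓.


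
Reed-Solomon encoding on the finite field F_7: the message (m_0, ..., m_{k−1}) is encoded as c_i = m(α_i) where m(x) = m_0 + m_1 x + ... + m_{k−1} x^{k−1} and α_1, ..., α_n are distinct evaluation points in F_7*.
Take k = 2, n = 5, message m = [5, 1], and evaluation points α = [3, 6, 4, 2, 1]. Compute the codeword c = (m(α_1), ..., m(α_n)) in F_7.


c = [1, 4, 2, 0, 6]

Message polynomial: m(x) = 5 + 1·x (mod 7).
For each evaluation point α_i, compute m(α_i) mod 7:
  α_1 = 3: Horner steps 1 → 1, so m(3) = 1.
  α_2 = 6: Horner steps 1 → 4, so m(6) = 4.
  α_3 = 4: Horner steps 1 → 2, so m(4) = 2.
  α_4 = 2: Horner steps 1 → 0, so m(2) = 0.
  α_5 = 1: Horner steps 1 → 6, so m(1) = 6.
Codeword c = [1, 4, 2, 0, 6] ∈ F_7^5.


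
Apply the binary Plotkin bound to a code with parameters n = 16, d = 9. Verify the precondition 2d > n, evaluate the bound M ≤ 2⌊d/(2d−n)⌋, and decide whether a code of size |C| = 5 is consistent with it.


Plotkin bound M ≤ 8; given |C| = 5 ≤ bound (satisfied).

Check applicability: 2d = 18, n = 16.
2d − n = 2 > 0, so Plotkin applies.
Compute d/(2d−n) = 9/2 ≈ 4.5000.
⌊d/(2d−n)⌋ = 4.
Plotkin bound: M ≤ 2·4 = 8.
Given |C| = 5, check: satisfied.
This |C| is below the Plotkin bound.


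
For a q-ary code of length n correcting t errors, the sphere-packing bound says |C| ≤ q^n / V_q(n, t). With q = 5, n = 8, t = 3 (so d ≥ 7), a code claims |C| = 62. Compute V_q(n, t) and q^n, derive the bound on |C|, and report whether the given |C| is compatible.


V_q(n, t) = 4065, q^n = 390625, Hamming bound = 96, |C| = 62 ≤ bound (satisfied).

Step 1: Compute V_q(n, t) = Σ_{j=0}^3 C(n, j) (q−1)^j.
  j = 0: C(8,0)·(4)^0 = 1·1 = 1.
  j = 1: C(8,1)·(4)^1 = 8·4 = 32.
  j = 2: C(8,2)·(4)^2 = 28·16 = 448.
  j = 3: C(8,3)·(4)^3 = 56·64 = 3584.
  V_q(n, t) = 1 + 32 + 448 + 3584 = 4065.
Step 2: q^n = 5^8 = 390625.
Step 3: Hamming bound ⌊q^n / V_q(n,t)⌋ = ⌊390625/4065⌋ = 96.
Step 4: Compare |C| = 62 to 96: satisfied.
The claimed |C| lies below the Hamming bound.


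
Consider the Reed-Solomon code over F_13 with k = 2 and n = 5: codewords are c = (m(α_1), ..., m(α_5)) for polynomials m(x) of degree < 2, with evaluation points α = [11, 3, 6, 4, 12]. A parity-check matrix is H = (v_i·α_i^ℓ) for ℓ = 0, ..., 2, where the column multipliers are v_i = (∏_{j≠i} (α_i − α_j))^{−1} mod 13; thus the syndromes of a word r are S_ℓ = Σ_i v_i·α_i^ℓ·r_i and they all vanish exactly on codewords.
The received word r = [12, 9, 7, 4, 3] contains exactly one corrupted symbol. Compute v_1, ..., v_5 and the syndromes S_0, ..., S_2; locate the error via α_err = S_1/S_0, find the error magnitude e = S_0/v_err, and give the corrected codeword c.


S = (5, 3, 7), error at position 1, error magnitude e = 4, c = [8, 9, 7, 4, 3].

Step 1: column multipliers v_i = (∏_{j≠i}(α_i − α_j))^{−1} mod 13.
  i = 1 (α = 11): (11−3)(11−6)(11−4)(11−12) = 8·5·7·(−1) = −280 ≡ 6, so v_1 = 6^{−1} = 11 (mod 13).
  i = 2 (α = 3): (3−11)(3−6)(3−4)(3−12) = (−8)·(−3)·(−1)·(−9) = 216 ≡ 8, so v_2 = 8^{−1} = 5 (mod 13).
  i = 3 (α = 6): (6−11)(6−3)(6−4)(6−12) = (−5)·3·2·(−6) = 180 ≡ 11, so v_3 = 11^{−1} = 6 (mod 13).
  i = 4 (α = 4): (4−11)(4−3)(4−6)(4−12) = (−7)·1·(−2)·(−8) = −112 ≡ 5, so v_4 = 5^{−1} = 8 (mod 13).
  i = 5 (α = 12): (12−11)(12−3)(12−6)(12−4) = 1·9·6·8 = 432 ≡ 3, so v_5 = 3^{−1} = 9 (mod 13).
  v = [11, 5, 6, 8, 9].
Step 2: syndromes of r = [12, 9, 7, 4, 3] (all sums mod 13).
  S_0 = Σ v_i r_i = 11·12 + 5·9 + 6·7 + 8·4 + 9·3 = 278 ≡ 5.
  S_1 = Σ v_i α_i r_i = 11·11·12 + 5·3·9 + 6·6·7 + 8·4·4 + 9·12·3 = 2291 ≡ 3.
  α_i^2 mod 13 = [4, 9, 10, 3, 1].
  S_2 = Σ v_i α_i^2 r_i = 11·4·12 + 5·9·9 + 6·10·7 + 8·3·4 + 9·1·3 = 1476 ≡ 7.
  S = (5, 3, 7) ≠ 0, so r is not a codeword (an error is present).
Step 3: locate the error. For a single error e at position i, S_ℓ = v_i·e·α_i^ℓ, so α_err = S_1/S_0.
  S_0^{−1} = 5^{−1} = 8 (mod 13), so α_err = 3·8 = 24 ≡ 11 = α_1. Error position i = 1.
  Consistency check: S_2/S_1 = 7·9 = 63 ≡ 11 = α_err ✓ (single-error assumption holds).
Step 4: error magnitude e = S_0/v_1 = S_0·∏_{j≠1}(α_1 − α_j) = 5·6 = 30 ≡ 4 (mod 13).
Step 5: correct position 1: c_1 = r_1 − e = 12 − 4 ≡ 8 (mod 13). Hence c = [8, 9, 7, 4, 3].
  Check: interpolating c through the α_i gives m(x) = 11 + 8·x (degree < 2) with m(α_i) = c_i for every i, so c is indeed a codeword.


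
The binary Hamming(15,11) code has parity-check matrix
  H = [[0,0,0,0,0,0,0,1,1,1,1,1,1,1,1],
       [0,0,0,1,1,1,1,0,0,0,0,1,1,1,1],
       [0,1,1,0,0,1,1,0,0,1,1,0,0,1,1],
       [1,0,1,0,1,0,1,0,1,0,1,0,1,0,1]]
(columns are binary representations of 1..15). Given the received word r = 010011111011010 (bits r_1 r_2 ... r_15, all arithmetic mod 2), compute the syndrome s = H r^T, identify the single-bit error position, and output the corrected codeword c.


s = (1, 1, 1, 0)^T, error position = 14, corrected codeword c = 010011111011000

Compute s = H r^T mod 2 one row at a time:
  s_1 = 1 + 1 + 0 + 1 + 1 + 0 + 1 + 0 = 5 ≡ 1 (mod 2).
  s_2 = 0 + 1 + 1 + 1 + 1 + 0 + 1 + 0 = 5 ≡ 1 (mod 2).
  s_3 = 1 + 0 + 1 + 1 + 0 + 1 + 1 + 0 = 5 ≡ 1 (mod 2).
  s_4 = 0 + 0 + 1 + 1 + 1 + 1 + 0 + 0 = 4 ≡ 0 (mod 2).
s = (1, 1, 1, 0)^T — this equals column 14 of H (binary 1110), so error is at position 14.
Correct: flip bit 14 of r = 010011111011010 to get c = 010011111011000.


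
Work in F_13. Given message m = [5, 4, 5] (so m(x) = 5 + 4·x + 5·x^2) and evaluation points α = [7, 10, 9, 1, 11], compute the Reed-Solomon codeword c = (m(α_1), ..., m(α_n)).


c = [5, 12, 4, 1, 4]

Message polynomial: m(x) = 5 + 4·x + 5·x^2 (mod 13).
For each evaluation point α_i, compute m(α_i) mod 13:
  α_1 = 7: Horner steps 5 → 0 → 5, so m(7) = 5.
  α_2 = 10: Horner steps 5 → 2 → 12, so m(10) = 12.
  α_3 = 9: Horner steps 5 → 10 → 4, so m(9) = 4.
  α_4 = 1: Horner steps 5 → 9 → 1, so m(1) = 1.
  α_5 = 11: Horner steps 5 → 7 → 4, so m(11) = 4.
Codeword c = [5, 12, 4, 1, 4] ∈ F_13^5.


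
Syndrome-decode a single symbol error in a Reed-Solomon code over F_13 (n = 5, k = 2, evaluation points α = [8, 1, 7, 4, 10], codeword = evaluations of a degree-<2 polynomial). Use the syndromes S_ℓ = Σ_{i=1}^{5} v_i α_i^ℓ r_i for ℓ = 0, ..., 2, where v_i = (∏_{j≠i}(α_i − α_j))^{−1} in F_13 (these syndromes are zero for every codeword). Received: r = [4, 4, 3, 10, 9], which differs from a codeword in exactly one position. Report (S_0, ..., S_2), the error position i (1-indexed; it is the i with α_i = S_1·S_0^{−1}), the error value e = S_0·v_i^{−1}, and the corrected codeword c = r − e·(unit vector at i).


S = (10, 2, 3), error at position 1, error magnitude e = 12, c = [5, 4, 3, 10, 9].

Step 1: column multipliers v_i = (∏_{j≠i}(α_i − α_j))^{−1} mod 13.
  i = 1 (α = 8): (8−1)(8−7)(8−4)(8−10) = 7·1·4·(−2) = −56 ≡ 9, so v_1 = 9^{−1} = 3 (mod 13).
  i = 2 (α = 1): (1−8)(1−7)(1−4)(1−10) = (−7)·(−6)·(−3)·(−9) = 1134 ≡ 3, so v_2 = 3^{−1} = 9 (mod 13).
  i = 3 (α = 7): (7−8)(7−1)(7−4)(7−10) = (−1)·6·3·(−3) = 54 ≡ 2, so v_3 = 2^{−1} = 7 (mod 13).
  i = 4 (α = 4): (4−8)(4−1)(4−7)(4−10) = (−4)·3·(−3)·(−6) = −216 ≡ 5, so v_4 = 5^{−1} = 8 (mod 13).
  i = 5 (α = 10): (10−8)(10−1)(10−7)(10−4) = 2·9·3·6 = 324 ≡ 12, so v_5 = 12^{−1} = 12 (mod 13).
  v = [3, 9, 7, 8, 12].
Step 2: syndromes of r = [4, 4, 3, 10, 9] (all sums mod 13).
  S_0 = Σ v_i r_i = 3·4 + 9·4 + 7·3 + 8·10 + 12·9 = 257 ≡ 10.
  S_1 = Σ v_i α_i r_i = 3·8·4 + 9·1·4 + 7·7·3 + 8·4·10 + 12·10·9 = 1679 ≡ 2.
  α_i^2 mod 13 = [12, 1, 10, 3, 9].
  S_2 = Σ v_i α_i^2 r_i = 3·12·4 + 9·1·4 + 7·10·3 + 8·3·10 + 12·9·9 = 1602 ≡ 3.
  S = (10, 2, 3) ≠ 0, so r is not a codeword (an error is present).
Step 3: locate the error. For a single error e at position i, S_ℓ = v_i·e·α_i^ℓ, so α_err = S_1/S_0.
  S_0^{−1} = 10^{−1} = 4 (mod 13), so α_err = 2·4 = 8 ≡ 8 = α_1. Error position i = 1.
  Consistency check: S_2/S_1 = 3·7 = 21 ≡ 8 = α_err ✓ (single-error assumption holds).
Step 4: error magnitude e = S_0/v_1 = S_0·∏_{j≠1}(α_1 − α_j) = 10·9 = 90 ≡ 12 (mod 13).
Step 5: correct position 1: c_1 = r_1 − e = 4 − 12 ≡ 5 (mod 13). Hence c = [5, 4, 3, 10, 9].
  Check: interpolating c through the α_i gives m(x) = 2 + 2·x (degree < 2) with m(α_i) = c_i for every i, so c is indeed a codeword.


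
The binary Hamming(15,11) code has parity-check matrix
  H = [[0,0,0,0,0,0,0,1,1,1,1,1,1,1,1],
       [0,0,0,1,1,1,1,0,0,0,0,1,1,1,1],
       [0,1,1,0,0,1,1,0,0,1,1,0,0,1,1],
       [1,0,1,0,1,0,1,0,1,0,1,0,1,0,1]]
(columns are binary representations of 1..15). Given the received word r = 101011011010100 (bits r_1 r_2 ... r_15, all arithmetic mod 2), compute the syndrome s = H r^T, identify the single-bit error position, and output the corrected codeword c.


s = (0, 1, 1, 0)^T, error position = 6, corrected codeword c = 101010011010100

Compute s = H r^T mod 2 one row at a time:
  s_1 = 1 + 1 + 0 + 1 + 0 + 1 + 0 + 0 = 4 ≡ 0 (mod 2).
  s_2 = 0 + 1 + 1 + 0 + 0 + 1 + 0 + 0 = 3 ≡ 1 (mod 2).
  s_3 = 0 + 1 + 1 + 0 + 0 + 1 + 0 + 0 = 3 ≡ 1 (mod 2).
  s_4 = 1 + 1 + 1 + 0 + 1 + 1 + 1 + 0 = 6 ≡ 0 (mod 2).
s = (0, 1, 1, 0)^T — this equals column 6 of H (binary 0110), so error is at position 6.
Correct: flip bit 6 of r = 101011011010100 to get c = 101010011010100.


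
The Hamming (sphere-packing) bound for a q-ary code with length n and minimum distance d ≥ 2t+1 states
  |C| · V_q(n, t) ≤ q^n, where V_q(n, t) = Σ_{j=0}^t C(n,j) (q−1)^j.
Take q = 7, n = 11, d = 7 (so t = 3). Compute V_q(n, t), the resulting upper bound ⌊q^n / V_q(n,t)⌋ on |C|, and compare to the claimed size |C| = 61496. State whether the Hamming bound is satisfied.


V_q(n, t) = 37687, q^n = 1977326743, Hamming bound = 52467, |C| = 61496 > bound (violated).

Step 1: Compute V_q(n, t) = Σ_{j=0}^3 C(n, j) (q−1)^j.
  j = 0: C(11,0)·(6)^0 = 1·1 = 1.
  j = 1: C(11,1)·(6)^1 = 11·6 = 66.
  j = 2: C(11,2)·(6)^2 = 55·36 = 1980.
  j = 3: C(11,3)·(6)^3 = 165·216 = 35640.
  V_q(n, t) = 1 + 66 + 1980 + 35640 = 37687.
Step 2: q^n = 7^11 = 1977326743.
Step 3: Hamming bound ⌊q^n / V_q(n,t)⌋ = ⌊1977326743/37687⌋ = 52467.
Step 4: Compare |C| = 61496 to 52467: violated.
The claimed |C| lies above the Hamming bound, so no 7-ary code of length 11 with d ≥ 7 can have 61496 codewords.


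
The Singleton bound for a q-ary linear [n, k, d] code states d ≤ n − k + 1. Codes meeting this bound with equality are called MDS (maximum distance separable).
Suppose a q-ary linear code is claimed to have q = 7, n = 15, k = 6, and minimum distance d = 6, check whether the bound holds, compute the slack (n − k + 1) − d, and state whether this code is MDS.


Singleton RHS = n − k + 1 = 10, slack = 4, bound satisfied, not MDS.

Singleton bound: d ≤ n − k + 1.
Here n = 15, k = 6, so n − k + 1 = 10.
Given d = 6, check d ≤ 10: YES.
Slack = (n − k + 1) − d = 4.
The code is NOT MDS (slack = 4 > 0).
Description: the claimed parameters are [15, 6, 6]_7; such a code would be non-MDS.


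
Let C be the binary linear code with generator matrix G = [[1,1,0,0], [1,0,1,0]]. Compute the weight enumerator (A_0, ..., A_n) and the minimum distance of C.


Weight distribution: A_0 = 1, A_2 = 3. Minimum distance d = 2.

Enumerate all 2^2 = 4 messages m ∈ F_2^2.
For each, compute codeword c = mG in F_2^4, then tally its weight.
  m = 00 → c = 0000, weight = 0.
  m = 10 → c = 1100, weight = 2.
  m = 01 → c = 1010, weight = 2.
  m = 11 → c = 0110, weight = 2.
Tally weights:
  weight 0: 1 codewords.
  weight 2: 3 codewords.
Minimum distance d = smallest w > 0 with A_w > 0 = 2.
Sanity: Σ A_w = 4 = 2^2 = 4 ✓.


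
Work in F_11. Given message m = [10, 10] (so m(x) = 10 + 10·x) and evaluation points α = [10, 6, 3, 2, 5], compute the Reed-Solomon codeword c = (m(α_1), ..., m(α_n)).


c = [0, 4, 7, 8, 5]

Message polynomial: m(x) = 10 + 10·x (mod 11).
For each evaluation point α_i, compute m(α_i) mod 11:
  α_1 = 10: Horner steps 10 → 0, so m(10) = 0.
  α_2 = 6: Horner steps 10 → 4, so m(6) = 4.
  α_3 = 3: Horner steps 10 → 7, so m(3) = 7.
  α_4 = 2: Horner steps 10 → 8, so m(2) = 8.
  α_5 = 5: Horner steps 10 → 5, so m(5) = 5.
Codeword c = [0, 4, 7, 8, 5] ∈ F_11^5.


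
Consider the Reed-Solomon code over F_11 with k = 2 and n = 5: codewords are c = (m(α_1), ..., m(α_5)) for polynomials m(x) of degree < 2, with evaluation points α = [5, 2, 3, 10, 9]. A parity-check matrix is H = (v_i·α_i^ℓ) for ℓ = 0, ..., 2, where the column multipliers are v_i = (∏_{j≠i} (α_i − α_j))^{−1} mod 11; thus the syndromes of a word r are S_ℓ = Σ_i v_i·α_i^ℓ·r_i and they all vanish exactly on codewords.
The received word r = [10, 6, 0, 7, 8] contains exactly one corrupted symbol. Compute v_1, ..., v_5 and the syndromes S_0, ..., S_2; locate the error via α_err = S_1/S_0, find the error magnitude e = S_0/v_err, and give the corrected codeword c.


S = (1, 10, 1), error at position 4, error magnitude e = 5, c = [10, 6, 0, 2, 8].

Step 1: column multipliers v_i = (∏_{j≠i}(α_i − α_j))^{−1} mod 11.
  i = 1 (α = 5): (5−2)(5−3)(5−10)(5−9) = 3·2·(−5)·(−4) = 120 ≡ 10, so v_1 = 10^{−1} = 10 (mod 11).
  i = 2 (α = 2): (2−5)(2−3)(2−10)(2−9) = (−3)·(−1)·(−8)·(−7) = 168 ≡ 3, so v_2 = 3^{−1} = 4 (mod 11).
  i = 3 (α = 3): (3−5)(3−2)(3−10)(3−9) = (−2)·1·(−7)·(−6) = −84 ≡ 4, so v_3 = 4^{−1} = 3 (mod 11).
  i = 4 (α = 10): (10−5)(10−2)(10−3)(10−9) = 5·8·7·1 = 280 ≡ 5, so v_4 = 5^{−1} = 9 (mod 11).
  i = 5 (α = 9): (9−5)(9−2)(9−3)(9−10) = 4·7·6·(−1) = −168 ≡ 8, so v_5 = 8^{−1} = 7 (mod 11).
  v = [10, 4, 3, 9, 7].
Step 2: syndromes of r = [10, 6, 0, 7, 8] (all sums mod 11).
  S_0 = Σ v_i r_i = 10·10 + 4·6 + 3·0 + 9·7 + 7·8 = 243 ≡ 1.
  S_1 = Σ v_i α_i r_i = 10·5·10 + 4·2·6 + 3·3·0 + 9·10·7 + 7·9·8 = 1682 ≡ 10.
  α_i^2 mod 11 = [3, 4, 9, 1, 4].
  S_2 = Σ v_i α_i^2 r_i = 10·3·10 + 4·4·6 + 3·9·0 + 9·1·7 + 7·4·8 = 683 ≡ 1.
  S = (1, 10, 1) ≠ 0, so r is not a codeword (an error is present).
Step 3: locate the error. For a single error e at position i, S_ℓ = v_i·e·α_i^ℓ, so α_err = S_1/S_0.
  S_0^{−1} = 1^{−1} = 1 (mod 11), so α_err = 10·1 = 10 ≡ 10 = α_4. Error position i = 4.
  Consistency check: S_2/S_1 = 1·10 = 10 ≡ 10 = α_err ✓ (single-error assumption holds).
Step 4: error magnitude e = S_0/v_4 = S_0·∏_{j≠4}(α_4 − α_j) = 1·5 = 5 ≡ 5 (mod 11).
Step 5: correct position 4: c_4 = r_4 − e = 7 − 5 ≡ 2 (mod 11). Hence c = [10, 6, 0, 2, 8].
  Check: interpolating c through the α_i gives m(x) = 7 + 5·x (degree < 2) with m(α_i) = c_i for every i, so c is indeed a codeword.


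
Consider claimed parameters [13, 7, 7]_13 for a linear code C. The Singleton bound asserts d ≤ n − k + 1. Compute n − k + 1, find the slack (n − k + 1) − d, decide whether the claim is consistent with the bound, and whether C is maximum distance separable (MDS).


Singleton RHS = n − k + 1 = 7, slack = 0, bound satisfied, MDS.

Singleton bound: d ≤ n − k + 1.
Here n = 13, k = 7, so n − k + 1 = 7.
Given d = 7, check d ≤ 7: YES.
Slack = (n − k + 1) − d = 0.
The code is MDS (slack = 0).
Description: the claimed parameters are [13, 7, 7]_13; such a code would be MDS (meets Singleton bound).


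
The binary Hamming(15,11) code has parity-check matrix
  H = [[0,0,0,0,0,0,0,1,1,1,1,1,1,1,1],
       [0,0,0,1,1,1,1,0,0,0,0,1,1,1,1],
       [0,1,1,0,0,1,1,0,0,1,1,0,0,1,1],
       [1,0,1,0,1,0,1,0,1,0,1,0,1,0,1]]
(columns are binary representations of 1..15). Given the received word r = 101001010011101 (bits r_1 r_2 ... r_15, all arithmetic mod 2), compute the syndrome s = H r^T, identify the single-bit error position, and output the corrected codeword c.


s = (1, 0, 0, 1)^T, error position = 9, corrected codeword c = 101001011011101

Compute s = H r^T mod 2 one row at a time:
  s_1 = 1 + 0 + 0 + 1 + 1 + 1 + 0 + 1 = 5 ≡ 1 (mod 2).
  s_2 = 0 + 0 + 1 + 0 + 1 + 1 + 0 + 1 = 4 ≡ 0 (mod 2).
  s_3 = 0 + 1 + 1 + 0 + 0 + 1 + 0 + 1 = 4 ≡ 0 (mod 2).
  s_4 = 1 + 1 + 0 + 0 + 0 + 1 + 1 + 1 = 5 ≡ 1 (mod 2).
s = (1, 0, 0, 1)^T — this equals column 9 of H (binary 1001), so error is at position 9.
Correct: flip bit 9 of r = 101001010011101 to get c = 101001011011101.


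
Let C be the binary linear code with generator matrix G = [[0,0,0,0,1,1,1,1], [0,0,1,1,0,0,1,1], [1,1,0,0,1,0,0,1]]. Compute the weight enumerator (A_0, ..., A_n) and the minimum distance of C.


Weight distribution: A_0 = 1, A_4 = 5, A_6 = 2. Minimum distance d = 4.

Enumerate all 2^3 = 8 messages m ∈ F_2^3.
For each, compute codeword c = mG in F_2^8, then tally its weight.
  m = 000 → c = 00000000, weight = 0.
  m = 100 → c = 00001111, weight = 4.
  m = 010 → c = 00110011, weight = 4.
  m = 110 → c = 00111100, weight = 4.
  m = 001 → c = 11001001, weight = 4.
  m = 101 → c = 11000110, weight = 4.
  m = 011 → c = 11111010, weight = 6.
  m = 111 → c = 11110101, weight = 6.
Tally weights:
  weight 0: 1 codewords.
  weight 4: 5 codewords.
  weight 6: 2 codewords.
Minimum distance d = smallest w > 0 with A_w > 0 = 4.
Sanity: Σ A_w = 8 = 2^3 = 8 ✓.
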